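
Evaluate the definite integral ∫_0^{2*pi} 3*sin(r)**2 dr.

Use the identity sin^2(r) = (1 - cos(2*r))/2.
An antiderivative is F(r) = 3*r/2 - 3*sin(2*r)/4.
Then F(2*pi) - F(0) = (3*pi) - (0) = 3*pi.

3*pi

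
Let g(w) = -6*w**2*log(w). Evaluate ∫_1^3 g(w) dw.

52/3 - 54*log(3)

Integrate by parts once (u = ln w, dv = -6*w**2 dw).
An antiderivative is F(w) = -2*w**3*(3*log(w) - 1)/3.
Then F(3) - F(1) = (18 - 54*log(3)) - (2/3) = 52/3 - 54*log(3).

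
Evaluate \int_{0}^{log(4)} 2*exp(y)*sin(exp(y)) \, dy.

Let u = exp(y), so du = exp(y) dy. When y = 0, u = 1; when y = log(4), u = 4.
The integral becomes 2·∫ sin(u) du from 1 to 4, with antiderivative -2*cos(u).
Back in y: F(y) = -2*cos(exp(y)).
Then F(log(4)) - F(0) = (-2*cos(4)) - (-2*cos(1)) = 2*cos(1) - 2*cos(4).

2*cos(1) - 2*cos(4)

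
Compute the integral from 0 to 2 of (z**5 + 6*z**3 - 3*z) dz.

86/3

By the power rule, an antiderivative is F(z) = z**6/6 + 3*z**4/2 - 3*z**2/2.
Then F(2) - F(0) = (86/3) - (0) = 86/3.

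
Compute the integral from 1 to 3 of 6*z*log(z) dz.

Integrate by parts once (u = ln z, dv = 6*z dz).
An antiderivative is F(z) = 3*z**2*(2*log(z) - 1)/2.
Then F(3) - F(1) = (-27/2 + 27*log(3)) - (-3/2) = -12 + 27*log(3).

-12 + 27*log(3)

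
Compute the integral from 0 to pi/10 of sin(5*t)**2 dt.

Use the identity sin^2(5*t) = (1 - cos(10*t))/2.
An antiderivative is F(t) = t/2 - sin(10*t)/20.
Then F(pi/10) - F(0) = (pi/20) - (0) = pi/20.

pi/20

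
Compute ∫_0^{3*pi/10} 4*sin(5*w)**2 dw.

3*pi/5

Use the identity sin^2(5*w) = (1 - cos(10*w))/2.
An antiderivative is F(w) = 2*w - sin(10*w)/5.
Then F(3*pi/10) - F(0) = (3*pi/5) - (0) = 3*pi/5.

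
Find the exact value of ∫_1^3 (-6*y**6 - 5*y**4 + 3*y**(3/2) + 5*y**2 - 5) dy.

By the power rule, an antiderivative is F(y) = -6*y**7/7 + 6*y**(5/2)/5 - y**5 + 5*y**3/3 - 5*y.
Then F(3) - F(1) = (-14613/7 + 54*sqrt(3)/5) - (-419/105) = -218776/105 + 54*sqrt(3)/5.

-218776/105 + 54*sqrt(3)/5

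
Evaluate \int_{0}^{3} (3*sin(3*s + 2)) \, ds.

Let u = 3*s + 2, so du = 3 ds. When s = 0, u = 2; when s = 3, u = 11.
The integral becomes ∫ sin(u) du from 2 to 11, with antiderivative -cos(u).
Back in s: F(s) = -cos(3*s + 2).
Then F(3) - F(0) = (-cos(11)) - (-cos(2)) = cos(2) - cos(11).

cos(2) - cos(11)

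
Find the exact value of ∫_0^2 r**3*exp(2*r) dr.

3/8 + 17*exp(4)/8

Integrate by parts 3 times (u = r^3, dv = exp(2*r) dr).
An antiderivative is F(r) = (4*r**3 - 6*r**2 + 6*r - 3)*exp(2*r)/8.
Then F(2) - F(0) = (17*exp(4)/8) - (-3/8) = 3/8 + 17*exp(4)/8.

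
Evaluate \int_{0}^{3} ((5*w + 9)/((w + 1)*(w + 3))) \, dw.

Factor the denominator: w**2 + 4*w + 3 = (w + 3)(w + 1).
Partial fractions: (5*w + 9)/((w + 1)*(w + 3)) = 3/(w + 3) + 2/(w + 1).
An antiderivative is F(w) = 2*log(w + 1) + 3*log(w + 3).
Then F(3) - F(0) = (3*log(3) + 7*log(2)) - (log(27)) = 7*log(2).

7*log(2)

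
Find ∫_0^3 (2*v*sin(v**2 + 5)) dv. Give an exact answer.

-cos(14) + cos(5)

Let u = v**2 + 5, so du = 2*v dv. When v = 0, u = 5; when v = 3, u = 14.
The integral becomes ∫ sin(u) du from 5 to 14, with antiderivative -cos(u).
Back in v: F(v) = -cos(v**2 + 5).
Then F(3) - F(0) = (-cos(14)) - (-cos(5)) = -cos(14) + cos(5).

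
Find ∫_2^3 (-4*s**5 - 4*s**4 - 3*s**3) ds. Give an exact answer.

By the power rule, an antiderivative is F(s) = -2*s**6/3 - 4*s**5/5 - 3*s**4/4.
Then F(3) - F(2) = (-14823/20) - (-1204/15) = -39653/60.

-39653/60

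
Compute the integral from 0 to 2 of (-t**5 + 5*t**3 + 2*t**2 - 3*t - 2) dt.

14/3

By the power rule, an antiderivative is F(t) = -t**6/6 + 5*t**4/4 + 2*t**3/3 - 3*t**2/2 - 2*t.
Then F(2) - F(0) = (14/3) - (0) = 14/3.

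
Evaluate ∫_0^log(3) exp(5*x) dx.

242/5

Let u = exp(x), so du = exp(x) dx. When x = 0, u = 1; when x = log(3), u = 3.
The integral becomes ∫ u**4 du from 1 to 3, with antiderivative u**5/5.
Back in x: F(x) = exp(5*x)/5.
Then F(log(3)) - F(0) = (243/5) - (1/5) = 242/5.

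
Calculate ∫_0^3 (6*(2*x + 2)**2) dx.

Let u = 2*x + 2, so du = 2 dx. When x = 0, u = 2; when x = 3, u = 8.
The integral becomes 3·∫ u**2 du from 2 to 8, with antiderivative u**3.
Back in x: F(x) = (2*x + 2)**3.
Then F(3) - F(0) = (512) - (8) = 504.

504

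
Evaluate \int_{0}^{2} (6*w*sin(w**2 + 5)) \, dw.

3*cos(5) - 3*cos(9)

Let u = w**2 + 5, so du = 2*w dw. When w = 0, u = 5; when w = 2, u = 9.
The integral becomes 3·∫ sin(u) du from 5 to 9, with antiderivative -3*cos(u).
Back in w: F(w) = -3*cos(w**2 + 5).
Then F(2) - F(0) = (-3*cos(9)) - (-3*cos(5)) = 3*cos(5) - 3*cos(9).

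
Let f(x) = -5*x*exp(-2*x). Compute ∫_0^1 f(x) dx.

-5/4 + 15*exp(-2)/4

Integrate by parts once (u = x, dv = -5*exp(-2*x) dx).
An antiderivative is F(x) = (10*x + 5)*exp(-2*x)/4.
Then F(1) - F(0) = (15*exp(-2)/4) - (5/4) = -5/4 + 15*exp(-2)/4.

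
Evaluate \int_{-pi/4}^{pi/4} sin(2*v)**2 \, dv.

pi/4

Use the identity sin^2(2*v) = (1 - cos(4*v))/2.
An antiderivative is F(v) = v/2 - sin(4*v)/8.
Then F(pi/4) - F(-pi/4) = (pi/8) - (-pi/8) = pi/4.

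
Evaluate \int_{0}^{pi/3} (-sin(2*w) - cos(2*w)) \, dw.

-3/4 - sqrt(3)/4

An antiderivative is F(w) = -sin(2*w)/2 + cos(2*w)/2.
Then F(pi/3) - F(0) = (-sqrt(3)/4 - 1/4) - (1/2) = -3/4 - sqrt(3)/4.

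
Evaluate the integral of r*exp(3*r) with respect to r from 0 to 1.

1/9 + 2*exp(3)/9

Integrate by parts once (u = r, dv = exp(3*r) dr).
An antiderivative is F(r) = (3*r - 1)*exp(3*r)/9.
Then F(1) - F(0) = (2*exp(3)/9) - (-1/9) = 1/9 + 2*exp(3)/9.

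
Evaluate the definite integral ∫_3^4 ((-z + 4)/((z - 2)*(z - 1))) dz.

log(32/27)

Factor the denominator: z**2 - 3*z + 2 = (z - 1)(z - 2).
Partial fractions: (-z + 4)/((z - 2)*(z - 1)) = -3/(z - 1) + 2/(z - 2).
An antiderivative is F(z) = 2*log(z - 2) - 3*log(z - 1).
Then F(4) - F(3) = (log(4/27)) - (-log(8)) = log(32/27).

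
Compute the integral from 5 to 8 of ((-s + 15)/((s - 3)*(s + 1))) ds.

Factor the denominator: s**2 - 2*s - 3 = (s + 1)(s - 3).
Partial fractions: (-s + 15)/((s - 3)*(s + 1)) = -4/(s + 1) + 3/(s - 3).
An antiderivative is F(s) = 3*log(s - 3) - 4*log(s + 1).
Then F(8) - F(5) = (-8*log(3) + 3*log(5)) - (-4*log(3) - log(2)) = -4*log(3) + log(2) + 3*log(5).

-4*log(3) + log(2) + 3*log(5)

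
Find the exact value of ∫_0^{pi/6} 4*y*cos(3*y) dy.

Integrate by parts once (u = y, dv = 4*cos(3*y) dy).
An antiderivative is F(y) = 4*y*sin(3*y)/3 + 4*cos(3*y)/9.
Then F(pi/6) - F(0) = (2*pi/9) - (4/9) = -4/9 + 2*pi/9.

-4/9 + 2*pi/9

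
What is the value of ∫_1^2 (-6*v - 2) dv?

By the power rule, an antiderivative is F(v) = -3*v**2 - 2*v.
Then F(2) - F(1) = (-16) - (-5) = -11.

-11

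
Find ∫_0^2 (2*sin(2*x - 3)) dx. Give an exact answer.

Let u = 2*x - 3, so du = 2 dx. When x = 0, u = -3; when x = 2, u = 1.
The integral becomes ∫ sin(u) du from -3 to 1, with antiderivative -cos(u).
Back in x: F(x) = -cos(2*x - 3).
Then F(2) - F(0) = (-cos(1)) - (-cos(3)) = cos(3) - cos(1).

cos(3) - cos(1)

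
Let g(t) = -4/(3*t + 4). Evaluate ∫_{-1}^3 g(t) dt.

-4*log(13)/3

An antiderivative is F(t) = -4*log(3*t + 4)/3.
Then F(3) - F(-1) = (-4*log(13)/3) - (0) = -4*log(13)/3.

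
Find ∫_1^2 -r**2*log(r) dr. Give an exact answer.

7/9 - 8*log(2)/3

Integrate by parts once (u = ln r, dv = -r**2 dr).
An antiderivative is F(r) = -r**3*(3*log(r) - 1)/9.
Then F(2) - F(1) = (8/9 - 8*log(2)/3) - (1/9) = 7/9 - 8*log(2)/3.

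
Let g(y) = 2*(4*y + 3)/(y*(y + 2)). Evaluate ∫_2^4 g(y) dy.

-2*log(2) + 5*log(3)

Factor the denominator: y**2 + 2*y = (y + 2)y.
Partial fractions: 2*(4*y + 3)/(y*(y + 2)) = 5/(y + 2) + 3/y.
An antiderivative is F(y) = 3*log(y) + 5*log(y + 2).
Then F(4) - F(2) = (5*log(3) + 11*log(2)) - (13*log(2)) = -2*log(2) + 5*log(3).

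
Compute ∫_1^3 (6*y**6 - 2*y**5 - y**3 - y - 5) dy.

By the power rule, an antiderivative is F(y) = 6*y**7/7 - y**6/3 - y**4/4 - y**2/2 - 5*y.
Then F(3) - F(1) = (44571/28) - (-439/84) = 33538/21.

33538/21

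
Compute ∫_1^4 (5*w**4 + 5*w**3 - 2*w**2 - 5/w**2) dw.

1296

By the power rule, an antiderivative is F(w) = w**5 + 5*w**4/4 - 2*w**3/3 + 5/w.
Then F(4) - F(1) = (15631/12) - (79/12) = 1296.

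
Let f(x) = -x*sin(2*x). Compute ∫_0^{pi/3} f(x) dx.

Integrate by parts once (u = x, dv = -sin(2*x) dx).
An antiderivative is F(x) = x*cos(2*x)/2 - sin(2*x)/4.
Then F(pi/3) - F(0) = (-pi/12 - sqrt(3)/8) - (0) = -pi/12 - sqrt(3)/8.

-pi/12 - sqrt(3)/8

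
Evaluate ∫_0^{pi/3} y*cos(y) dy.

-1/2 + sqrt(3)*pi/6

Integrate by parts once (u = y, dv = cos(y) dy).
An antiderivative is F(y) = y*sin(y) + cos(y).
Then F(pi/3) - F(0) = (1/2 + sqrt(3)*pi/6) - (1) = -1/2 + sqrt(3)*pi/6.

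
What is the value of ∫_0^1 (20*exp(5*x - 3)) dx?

Let u = 5*x - 3, so du = 5 dx. When x = 0, u = -3; when x = 1, u = 2.
The integral becomes 4·∫ exp(u) du from -3 to 2, with antiderivative 4*exp(u).
Back in x: F(x) = 4*exp(5*x - 3).
Then F(1) - F(0) = (4*exp(2)) - (4*exp(-3)) = -(4 - 4*exp(5))*exp(-3).

-(4 - 4*exp(5))*exp(-3)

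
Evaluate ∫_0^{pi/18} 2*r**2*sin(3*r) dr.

-4/27 - sqrt(3)*pi**2/972 + pi/81 + 2*sqrt(3)/27

Integrate by parts twice (u = r^2, dv = 2*sin(3*r) dr).
An antiderivative is F(r) = -2*r**2*cos(3*r)/3 + 4*r*sin(3*r)/9 + 4*cos(3*r)/27.
Then F(pi/18) - F(0) = (-sqrt(3)*pi**2/972 + pi/81 + 2*sqrt(3)/27) - (4/27) = -4/27 - sqrt(3)*pi**2/972 + pi/81 + 2*sqrt(3)/27.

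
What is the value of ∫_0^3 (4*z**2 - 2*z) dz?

27

By the power rule, an antiderivative is F(z) = 4*z**3/3 - z**2.
Then F(3) - F(0) = (27) - (0) = 27.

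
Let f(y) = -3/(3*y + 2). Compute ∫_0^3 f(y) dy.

An antiderivative is F(y) = -log(3*y + 2).
Then F(3) - F(0) = (-log(11)) - (-log(2)) = log(2/11).

log(2/11)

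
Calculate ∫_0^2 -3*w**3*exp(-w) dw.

-18 + 114*exp(-2)

Integrate by parts 3 times (u = w^3, dv = -3*exp(-w) dw).
An antiderivative is F(w) = (3*w**3 + 9*w**2 + 18*w + 18)*exp(-w).
Then F(2) - F(0) = (114*exp(-2)) - (18) = -18 + 114*exp(-2).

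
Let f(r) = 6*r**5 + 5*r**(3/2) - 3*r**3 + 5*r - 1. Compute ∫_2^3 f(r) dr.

-8*sqrt(2) + 18*sqrt(3) + 2511/4

By the power rule, an antiderivative is F(r) = r**6 + 2*r**(5/2) - 3*r**4/4 + 5*r**2/2 - r.
Then F(3) - F(2) = (18*sqrt(3) + 2751/4) - (8*sqrt(2) + 60) = -8*sqrt(2) + 18*sqrt(3) + 2511/4.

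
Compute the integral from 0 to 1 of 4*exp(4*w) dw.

Let u = 4*w, so du = 4 dw. When w = 0, u = 0; when w = 1, u = 4.
The integral becomes ∫ exp(u) du from 0 to 4, with antiderivative exp(u).
Back in w: F(w) = exp(4*w).
Then F(1) - F(0) = (exp(4)) - (1) = -1 + exp(4).

-1 + exp(4)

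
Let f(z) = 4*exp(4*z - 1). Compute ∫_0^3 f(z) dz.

Let u = 4*z - 1, so du = 4 dz. When z = 0, u = -1; when z = 3, u = 11.
The integral becomes ∫ exp(u) du from -1 to 11, with antiderivative exp(u).
Back in z: F(z) = exp(4*z - 1).
Then F(3) - F(0) = (exp(11)) - (exp(-1)) = -(1 - exp(12))*exp(-1).

-(1 - exp(12))*exp(-1)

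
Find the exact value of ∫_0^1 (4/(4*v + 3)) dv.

Let u = 4*v + 3, so du = 4 dv. When v = 0, u = 3; when v = 1, u = 7.
The integral becomes ∫ 1/u du from 3 to 7, with antiderivative log(u).
Back in v: F(v) = log(4*v + 3).
Then F(1) - F(0) = (log(7)) - (log(3)) = log(7/3).

log(7/3)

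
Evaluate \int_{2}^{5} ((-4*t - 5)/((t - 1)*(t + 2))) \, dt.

-4*log(2) - log(7)

Factor the denominator: t**2 + t - 2 = (t + 2)(t - 1).
Partial fractions: (-4*t - 5)/((t - 1)*(t + 2)) = -1/(t + 2) - 3/(t - 1).
An antiderivative is F(t) = -3*log(t - 1) - log(t + 2).
Then F(5) - F(2) = (-6*log(2) - log(7)) - (-log(4)) = -4*log(2) - log(7).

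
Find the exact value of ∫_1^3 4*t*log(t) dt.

Integrate by parts once (u = ln t, dv = 4*t dt).
An antiderivative is F(t) = t**2*(2*log(t) - 1).
Then F(3) - F(1) = (-9 + 18*log(3)) - (-1) = -8 + 18*log(3).

-8 + 18*log(3)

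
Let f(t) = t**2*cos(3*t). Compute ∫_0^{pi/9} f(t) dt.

-sqrt(3)/27 + sqrt(3)*pi**2/486 + pi/81

Integrate by parts twice (u = t^2, dv = cos(3*t) dt).
An antiderivative is F(t) = t**2*sin(3*t)/3 + 2*t*cos(3*t)/9 - 2*sin(3*t)/27.
Then F(pi/9) - F(0) = (-sqrt(3)/27 + sqrt(3)*pi**2/486 + pi/81) - (0) = -sqrt(3)/27 + sqrt(3)*pi**2/486 + pi/81.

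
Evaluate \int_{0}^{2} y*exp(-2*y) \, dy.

(-5 + exp(4))*exp(-4)/4

Integrate by parts once (u = y, dv = exp(-2*y) dy).
An antiderivative is F(y) = (-2*y - 1)*exp(-2*y)/4.
Then F(2) - F(0) = (-5*exp(-4)/4) - (-1/4) = (-5 + exp(4))*exp(-4)/4.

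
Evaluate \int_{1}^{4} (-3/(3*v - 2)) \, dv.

An antiderivative is F(v) = -log(3*v - 2).
Then F(4) - F(1) = (-log(10)) - (0) = -log(10).

-log(10)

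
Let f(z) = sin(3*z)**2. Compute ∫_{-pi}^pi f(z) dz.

Use the identity sin^2(3*z) = (1 - cos(6*z))/2.
An antiderivative is F(z) = z/2 - sin(6*z)/12.
Then F(pi) - F(-pi) = (pi/2) - (-pi/2) = pi.

pi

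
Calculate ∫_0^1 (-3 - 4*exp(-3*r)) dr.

-13/3 + 4*exp(-3)/3

An antiderivative is F(r) = -3*r + 4*exp(-3*r)/3.
Then F(1) - F(0) = (-3 + 4*exp(-3)/3) - (4/3) = -13/3 + 4*exp(-3)/3.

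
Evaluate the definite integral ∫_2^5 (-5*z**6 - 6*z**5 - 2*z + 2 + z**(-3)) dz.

-99803253/1400

By the power rule, an antiderivative is F(z) = -5*z**7/7 - z**6 - z**2 + 2*z - 1/(2*z**2).
Then F(5) - F(2) = (-25005257/350) - (-8711/56) = -99803253/1400.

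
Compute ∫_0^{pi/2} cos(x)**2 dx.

pi/4

Use the identity cos^2(x) = (1 + cos(2*x))/2.
An antiderivative is F(x) = x/2 + sin(2*x)/4.
Then F(pi/2) - F(0) = (pi/4) - (0) = pi/4.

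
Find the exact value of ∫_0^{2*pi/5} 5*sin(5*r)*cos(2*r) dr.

Use the identity sin(5*r)cos(2*r) = [sin(7*r) + sin(3*r)]/2.
An antiderivative is F(r) = -5*cos(3*r)/6 - 5*cos(7*r)/14.
Then F(2*pi/5) - F(0) = (25/84 + 25*sqrt(5)/84) - (-25/21) = 25*sqrt(5)/84 + 125/84.

25*sqrt(5)/84 + 125/84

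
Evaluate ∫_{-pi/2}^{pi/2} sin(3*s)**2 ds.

pi/2

Use the identity sin^2(3*s) = (1 - cos(6*s))/2.
An antiderivative is F(s) = s/2 - sin(6*s)/12.
Then F(pi/2) - F(-pi/2) = (pi/4) - (-pi/4) = pi/2.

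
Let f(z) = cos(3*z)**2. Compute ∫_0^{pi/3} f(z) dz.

Use the identity cos^2(3*z) = (1 + cos(6*z))/2.
An antiderivative is F(z) = z/2 + sin(6*z)/12.
Then F(pi/3) - F(0) = (pi/6) - (0) = pi/6.

pi/6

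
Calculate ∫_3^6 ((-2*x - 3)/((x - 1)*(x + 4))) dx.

Factor the denominator: x**2 + 3*x - 4 = (x + 4)(x - 1).
Partial fractions: (-2*x - 3)/((x - 1)*(x + 4)) = -1/(x + 4) - 1/(x - 1).
An antiderivative is F(x) = -log(x - 1) - log(x + 4).
Then F(6) - F(3) = (-log(50)) - (-log(14)) = log(7/25).

log(7/25)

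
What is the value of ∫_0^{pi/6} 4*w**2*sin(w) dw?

Integrate by parts twice (u = w^2, dv = 4*sin(w) dw).
An antiderivative is F(w) = -4*w**2*cos(w) + 8*w*sin(w) + 8*cos(w).
Then F(pi/6) - F(0) = (-sqrt(3)*pi**2/18 + 2*pi/3 + 4*sqrt(3)) - (8) = -8 - sqrt(3)*pi**2/18 + 2*pi/3 + 4*sqrt(3).

-8 - sqrt(3)*pi**2/18 + 2*pi/3 + 4*sqrt(3)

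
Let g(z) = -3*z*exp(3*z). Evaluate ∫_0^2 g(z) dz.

-5*exp(6)/3 - 1/3

Integrate by parts once (u = z, dv = -3*exp(3*z) dz).
An antiderivative is F(z) = (-3*z + 1)*exp(3*z)/3.
Then F(2) - F(0) = (-5*exp(6)/3) - (1/3) = -5*exp(6)/3 - 1/3.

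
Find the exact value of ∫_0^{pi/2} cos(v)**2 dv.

Use the identity cos^2(v) = (1 + cos(2*v))/2.
An antiderivative is F(v) = v/2 + sin(2*v)/4.
Then F(pi/2) - F(0) = (pi/4) - (0) = pi/4.

pi/4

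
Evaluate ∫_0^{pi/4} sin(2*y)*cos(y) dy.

Use the identity sin(2*y)cos(y) = [sin(3*y) + sin(y)]/2.
An antiderivative is F(y) = -cos(y)/2 - cos(3*y)/6.
Then F(pi/4) - F(0) = (-sqrt(2)/6) - (-2/3) = 2/3 - sqrt(2)/6.

2/3 - sqrt(2)/6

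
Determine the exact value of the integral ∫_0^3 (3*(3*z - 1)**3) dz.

4095/4

Let u = 3*z - 1, so du = 3 dz. When z = 0, u = -1; when z = 3, u = 8.
The integral becomes ∫ u**3 du from -1 to 8, with antiderivative u**4/4.
Back in z: F(z) = (3*z - 1)**4/4.
Then F(3) - F(0) = (1024) - (1/4) = 4095/4.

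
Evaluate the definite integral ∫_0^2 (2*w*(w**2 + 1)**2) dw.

124/3

Let u = w**2 + 1, so du = 2*w dw. When w = 0, u = 1; when w = 2, u = 5.
The integral becomes ∫ u**2 du from 1 to 5, with antiderivative u**3/3.
Back in w: F(w) = (w**2 + 1)**3/3.
Then F(2) - F(0) = (125/3) - (1/3) = 124/3.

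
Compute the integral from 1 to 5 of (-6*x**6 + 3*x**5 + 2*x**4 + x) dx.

-2026144/35

By the power rule, an antiderivative is F(x) = -6*x**7/7 + x**6/2 + 2*x**5/5 + x**2/2.
Then F(5) - F(1) = (-405225/7) - (19/35) = -2026144/35.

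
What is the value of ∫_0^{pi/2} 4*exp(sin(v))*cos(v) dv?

-4 + 4*E

Let u = sin(v), so du = cos(v) dv. When v = 0, u = 0; when v = pi/2, u = 1.
The integral becomes 4·∫ exp(u) du from 0 to 1, with antiderivative 4*exp(u).
Back in v: F(v) = 4*exp(sin(v)).
Then F(pi/2) - F(0) = (4*E) - (4) = -4 + 4*E.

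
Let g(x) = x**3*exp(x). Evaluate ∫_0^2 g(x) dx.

Integrate by parts 3 times (u = x^3, dv = exp(x) dx).
An antiderivative is F(x) = (x**3 - 3*x**2 + 6*x - 6)*exp(x).
Then F(2) - F(0) = (2*exp(2)) - (-6) = 6 + 2*exp(2).

6 + 2*exp(2)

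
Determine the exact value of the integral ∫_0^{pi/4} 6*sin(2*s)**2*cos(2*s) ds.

1

Let u = sin(2*s), so du = 2*cos(2*s) ds. When s = 0, u = 0; when s = pi/4, u = 1.
The integral becomes 3·∫ u**2 du from 0 to 1, with antiderivative u**3.
Back in s: F(s) = sin(2*s)**3.
Then F(pi/4) - F(0) = (1) - (0) = 1.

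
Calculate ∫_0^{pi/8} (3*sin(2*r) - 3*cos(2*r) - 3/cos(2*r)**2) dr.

An antiderivative is F(r) = -3*sin(2*r)/2 - 3*cos(2*r)/2 - 3*tan(2*r)/2.
Then F(pi/8) - F(0) = (-3*sqrt(2)/2 - 3/2) - (-3/2) = -3*sqrt(2)/2.

-3*sqrt(2)/2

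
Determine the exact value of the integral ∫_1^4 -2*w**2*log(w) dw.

14 - 256*log(2)/3

Integrate by parts once (u = ln w, dv = -2*w**2 dw).
An antiderivative is F(w) = -2*w**3*(3*log(w) - 1)/9.
Then F(4) - F(1) = (128/9 - 256*log(2)/3) - (2/9) = 14 - 256*log(2)/3.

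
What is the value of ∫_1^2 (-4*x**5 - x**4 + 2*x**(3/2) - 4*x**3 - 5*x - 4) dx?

By the power rule, an antiderivative is F(x) = -2*x**6/3 + 4*x**(5/2)/5 - x**5/5 - x**4 - 5*x**2/2 - 4*x.
Then F(2) - F(1) = (-1246/15 + 16*sqrt(2)/5) - (-227/30) = -151/2 + 16*sqrt(2)/5.

-151/2 + 16*sqrt(2)/5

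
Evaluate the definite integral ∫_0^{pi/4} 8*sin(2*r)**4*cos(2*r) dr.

4/5

Let u = sin(2*r), so du = 2*cos(2*r) dr. When r = 0, u = 0; when r = pi/4, u = 1.
The integral becomes 4·∫ u**4 du from 0 to 1, with antiderivative 4*u**5/5.
Back in r: F(r) = 4*sin(2*r)**5/5.
Then F(pi/4) - F(0) = (4/5) - (0) = 4/5.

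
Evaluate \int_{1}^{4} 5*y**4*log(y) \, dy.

-1023/5 + 2048*log(2)

Integrate by parts once (u = ln y, dv = 5*y**4 dy).
An antiderivative is F(y) = y**5*(5*log(y) - 1)/5.
Then F(4) - F(1) = (-1024/5 + 2048*log(2)) - (-1/5) = -1023/5 + 2048*log(2).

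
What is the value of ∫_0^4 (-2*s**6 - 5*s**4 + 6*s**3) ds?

By the power rule, an antiderivative is F(s) = -2*s**7/7 - s**5 + 3*s**4/2.
Then F(4) - F(0) = (-37248/7) - (0) = -37248/7.

-37248/7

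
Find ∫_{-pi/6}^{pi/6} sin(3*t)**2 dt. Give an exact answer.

pi/6

Use the identity sin^2(3*t) = (1 - cos(6*t))/2.
An antiderivative is F(t) = t/2 - sin(6*t)/12.
Then F(pi/6) - F(-pi/6) = (pi/12) - (-pi/12) = pi/6.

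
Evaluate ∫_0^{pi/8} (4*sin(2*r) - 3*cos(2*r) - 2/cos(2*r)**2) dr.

1 - 7*sqrt(2)/4

An antiderivative is F(r) = -3*sin(2*r)/2 - 2*cos(2*r) - tan(2*r).
Then F(pi/8) - F(0) = (-7*sqrt(2)/4 - 1) - (-2) = 1 - 7*sqrt(2)/4.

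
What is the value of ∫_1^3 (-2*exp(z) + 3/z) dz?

-2*exp(3) + log(27) + 2*exp(1)

An antiderivative is F(z) = -2*exp(z) + 3*log(z).
Then F(3) - F(1) = (-2*exp(3) + log(27)) - (-2*exp(1)) = -2*exp(3) + log(27) + 2*exp(1).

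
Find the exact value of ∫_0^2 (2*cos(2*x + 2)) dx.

-sin(2) + sin(6)

Let u = 2*x + 2, so du = 2 dx. When x = 0, u = 2; when x = 2, u = 6.
The integral becomes ∫ cos(u) du from 2 to 6, with antiderivative sin(u).
Back in x: F(x) = sin(2*x + 2).
Then F(2) - F(0) = (sin(6)) - (sin(2)) = -sin(2) + sin(6).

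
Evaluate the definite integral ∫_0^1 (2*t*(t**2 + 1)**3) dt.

15/4

Let u = t**2 + 1, so du = 2*t dt. When t = 0, u = 1; when t = 1, u = 2.
The integral becomes ∫ u**3 du from 1 to 2, with antiderivative u**4/4.
Back in t: F(t) = (t**2 + 1)**4/4.
Then F(1) - F(0) = (4) - (1/4) = 15/4.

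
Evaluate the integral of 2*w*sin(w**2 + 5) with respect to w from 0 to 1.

-cos(6) + cos(5)

Let u = w**2 + 5, so du = 2*w dw. When w = 0, u = 5; when w = 1, u = 6.
The integral becomes ∫ sin(u) du from 5 to 6, with antiderivative -cos(u).
Back in w: F(w) = -cos(w**2 + 5).
Then F(1) - F(0) = (-cos(6)) - (-cos(5)) = -cos(6) + cos(5).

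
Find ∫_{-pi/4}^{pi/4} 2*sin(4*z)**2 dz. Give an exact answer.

pi/2

Use the identity sin^2(4*z) = (1 - cos(8*z))/2.
An antiderivative is F(z) = z - sin(8*z)/8.
Then F(pi/4) - F(-pi/4) = (pi/4) - (-pi/4) = pi/2.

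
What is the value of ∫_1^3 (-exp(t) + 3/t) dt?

-exp(3) + exp(1) + log(27)

An antiderivative is F(t) = -exp(t) + 3*log(t).
Then F(3) - F(1) = (-exp(3) + log(27)) - (-exp(1)) = -exp(3) + exp(1) + log(27).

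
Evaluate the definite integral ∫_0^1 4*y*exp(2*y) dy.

Integrate by parts once (u = y, dv = 4*exp(2*y) dy).
An antiderivative is F(y) = (2*y - 1)*exp(2*y).
Then F(1) - F(0) = (exp(2)) - (-1) = 1 + exp(2).

1 + exp(2)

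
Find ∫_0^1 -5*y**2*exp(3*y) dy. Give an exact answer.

10/27 - 25*exp(3)/27

Integrate by parts twice (u = y^2, dv = -5*exp(3*y) dy).
An antiderivative is F(y) = (-45*y**2 + 30*y - 10)*exp(3*y)/27.
Then F(1) - F(0) = (-25*exp(3)/27) - (-10/27) = 10/27 - 25*exp(3)/27.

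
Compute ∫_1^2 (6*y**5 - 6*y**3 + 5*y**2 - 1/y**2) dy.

155/3

By the power rule, an antiderivative is F(y) = y**6 - 3*y**4/2 + 5*y**3/3 + 1/y.
Then F(2) - F(1) = (323/6) - (13/6) = 155/3.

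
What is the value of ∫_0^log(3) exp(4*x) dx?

20

Let u = exp(x), so du = exp(x) dx. When x = 0, u = 1; when x = log(3), u = 3.
The integral becomes ∫ u**3 du from 1 to 3, with antiderivative u**4/4.
Back in x: F(x) = exp(4*x)/4.
Then F(log(3)) - F(0) = (81/4) - (1/4) = 20.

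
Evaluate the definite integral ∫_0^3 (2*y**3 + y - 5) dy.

30

By the power rule, an antiderivative is F(y) = y**4/2 + y**2/2 - 5*y.
Then F(3) - F(0) = (30) - (0) = 30.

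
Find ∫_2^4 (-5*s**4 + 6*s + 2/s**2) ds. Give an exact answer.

-1911/2

By the power rule, an antiderivative is F(s) = -s**5 + 3*s**2 - 2/s.
Then F(4) - F(2) = (-1953/2) - (-21) = -1911/2.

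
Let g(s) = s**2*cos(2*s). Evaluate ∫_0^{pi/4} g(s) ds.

-1/4 + pi**2/32

Integrate by parts twice (u = s^2, dv = cos(2*s) ds).
An antiderivative is F(s) = s**2*sin(2*s)/2 + s*cos(2*s)/2 - sin(2*s)/4.
Then F(pi/4) - F(0) = (-1/4 + pi**2/32) - (0) = -1/4 + pi**2/32.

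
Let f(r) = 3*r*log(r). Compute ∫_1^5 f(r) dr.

Integrate by parts once (u = ln r, dv = 3*r dr).
An antiderivative is F(r) = 3*r**2*(2*log(r) - 1)/4.
Then F(5) - F(1) = (-75/4 + 75*log(5)/2) - (-3/4) = -18 + 75*log(5)/2.

-18 + 75*log(5)/2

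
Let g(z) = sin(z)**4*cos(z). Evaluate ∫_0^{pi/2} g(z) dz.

1/5

Let u = sin(z), so du = cos(z) dz. When z = 0, u = 0; when z = pi/2, u = 1.
The integral becomes ∫ u**4 du from 0 to 1, with antiderivative u**5/5.
Back in z: F(z) = sin(z)**5/5.
Then F(pi/2) - F(0) = (1/5) - (0) = 1/5.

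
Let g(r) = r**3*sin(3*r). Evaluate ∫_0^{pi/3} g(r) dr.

Integrate by parts 3 times (u = r^3, dv = sin(3*r) dr).
An antiderivative is F(r) = -r**3*cos(3*r)/3 + r**2*sin(3*r)/3 + 2*r*cos(3*r)/9 - 2*sin(3*r)/27.
Then F(pi/3) - F(0) = (pi*(-6 + pi**2)/81) - (0) = pi*(-6 + pi**2)/81.

pi*(-6 + pi**2)/81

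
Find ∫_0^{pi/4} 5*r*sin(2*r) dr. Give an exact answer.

Integrate by parts once (u = r, dv = 5*sin(2*r) dr).
An antiderivative is F(r) = -5*r*cos(2*r)/2 + 5*sin(2*r)/4.
Then F(pi/4) - F(0) = (5/4) - (0) = 5/4.

5/4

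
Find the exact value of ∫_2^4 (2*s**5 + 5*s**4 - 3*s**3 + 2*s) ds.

2168

By the power rule, an antiderivative is F(s) = s**6/3 + s**5 - 3*s**4/4 + s**2.
Then F(4) - F(2) = (6640/3) - (136/3) = 2168.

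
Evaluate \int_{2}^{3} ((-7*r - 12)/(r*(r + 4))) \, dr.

-4*log(7) + log(3) + 7*log(2)

Factor the denominator: r**2 + 4*r = (r + 4)r.
Partial fractions: (-7*r - 12)/(r*(r + 4)) = -4/(r + 4) - 3/r.
An antiderivative is F(r) = -3*log(r) - 4*log(r + 4).
Then F(3) - F(2) = (-4*log(7) - 3*log(3)) - (-7*log(2) - 4*log(3)) = -4*log(7) + log(3) + 7*log(2).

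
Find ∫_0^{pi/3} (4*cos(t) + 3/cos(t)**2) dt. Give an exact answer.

An antiderivative is F(t) = 4*sin(t) + 3*tan(t).
Then F(pi/3) - F(0) = (5*sqrt(3)) - (0) = 5*sqrt(3).

5*sqrt(3)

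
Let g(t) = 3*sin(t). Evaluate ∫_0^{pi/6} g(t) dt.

3 - 3*sqrt(3)/2

An antiderivative is F(t) = -3*cos(t).
Then F(pi/6) - F(0) = (-3*sqrt(3)/2) - (-3) = 3 - 3*sqrt(3)/2.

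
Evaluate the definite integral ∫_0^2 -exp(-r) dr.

An antiderivative is F(r) = exp(-r).
Then F(2) - F(0) = (exp(-2)) - (1) = -1 + exp(-2).

-1 + exp(-2)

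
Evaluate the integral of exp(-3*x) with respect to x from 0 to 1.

An antiderivative is F(x) = -exp(-3*x)/3.
Then F(1) - F(0) = (-exp(-3)/3) - (-1/3) = -(1 - exp(3))*exp(-3)/3.

-(1 - exp(3))*exp(-3)/3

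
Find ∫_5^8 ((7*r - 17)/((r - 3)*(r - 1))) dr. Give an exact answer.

Factor the denominator: r**2 - 4*r + 3 = (r - 1)(r - 3).
Partial fractions: (7*r - 17)/((r - 3)*(r - 1)) = 5/(r - 1) + 2/(r - 3).
An antiderivative is F(r) = 2*log(r - 3) + 5*log(r - 1).
Then F(8) - F(5) = (2*log(5) + 5*log(7)) - (12*log(2)) = -12*log(2) + 2*log(5) + 5*log(7).

-12*log(2) + 2*log(5) + 5*log(7)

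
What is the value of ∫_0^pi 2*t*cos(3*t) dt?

-4/9

Integrate by parts once (u = t, dv = 2*cos(3*t) dt).
An antiderivative is F(t) = 2*t*sin(3*t)/3 + 2*cos(3*t)/9.
Then F(pi) - F(0) = (-2/9) - (2/9) = -4/9.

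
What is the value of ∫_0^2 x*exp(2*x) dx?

Integrate by parts once (u = x, dv = exp(2*x) dx).
An antiderivative is F(x) = (2*x - 1)*exp(2*x)/4.
Then F(2) - F(0) = (3*exp(4)/4) - (-1/4) = 1/4 + 3*exp(4)/4.

1/4 + 3*exp(4)/4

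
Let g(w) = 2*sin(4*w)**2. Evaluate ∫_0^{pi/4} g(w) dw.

pi/4

Use the identity sin^2(4*w) = (1 - cos(8*w))/2.
An antiderivative is F(w) = w - sin(8*w)/8.
Then F(pi/4) - F(0) = (pi/4) - (0) = pi/4.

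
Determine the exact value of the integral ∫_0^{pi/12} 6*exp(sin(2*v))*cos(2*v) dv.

Let u = sin(2*v), so du = 2*cos(2*v) dv. When v = 0, u = 0; when v = pi/12, u = 1/2.
The integral becomes 3·∫ exp(u) du from 0 to 1/2, with antiderivative 3*exp(u).
Back in v: F(v) = 3*exp(sin(2*v)).
Then F(pi/12) - F(0) = (3*exp(1/2)) - (3) = -3 + 3*exp(1/2).

-3 + 3*exp(1/2)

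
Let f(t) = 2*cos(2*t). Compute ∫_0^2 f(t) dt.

Let u = 2*t, so du = 2 dt. When t = 0, u = 0; when t = 2, u = 4.
The integral becomes ∫ cos(u) du from 0 to 4, with antiderivative sin(u).
Back in t: F(t) = sin(2*t).
Then F(2) - F(0) = (sin(4)) - (0) = sin(4).

sin(4)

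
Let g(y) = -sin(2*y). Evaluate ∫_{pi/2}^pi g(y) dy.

1

An antiderivative is F(y) = cos(2*y)/2.
Then F(pi) - F(pi/2) = (1/2) - (-1/2) = 1.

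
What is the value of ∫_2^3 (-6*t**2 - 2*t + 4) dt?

By the power rule, an antiderivative is F(t) = -2*t**3 - t**2 + 4*t.
Then F(3) - F(2) = (-51) - (-12) = -39.

-39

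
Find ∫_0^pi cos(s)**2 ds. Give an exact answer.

Use the identity cos^2(s) = (1 + cos(2*s))/2.
An antiderivative is F(s) = s/2 + sin(2*s)/4.
Then F(pi) - F(0) = (pi/2) - (0) = pi/2.

pi/2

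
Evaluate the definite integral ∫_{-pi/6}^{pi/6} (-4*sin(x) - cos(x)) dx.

-1

An antiderivative is F(x) = -sin(x) + 4*cos(x).
Then F(pi/6) - F(-pi/6) = (-1/2 + 2*sqrt(3)) - (1/2 + 2*sqrt(3)) = -1.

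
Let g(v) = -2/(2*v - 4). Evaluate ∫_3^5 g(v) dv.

-log(3)

An antiderivative is F(v) = -log(2*v - 4).
Then F(5) - F(3) = (-log(6)) - (-log(2)) = -log(3).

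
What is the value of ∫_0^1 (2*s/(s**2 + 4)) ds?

Let u = s**2 + 4, so du = 2*s ds. When s = 0, u = 4; when s = 1, u = 5.
The integral becomes ∫ 1/u du from 4 to 5, with antiderivative log(u).
Back in s: F(s) = log(s**2 + 4).
Then F(1) - F(0) = (log(5)) - (log(4)) = log(5/4).

log(5/4)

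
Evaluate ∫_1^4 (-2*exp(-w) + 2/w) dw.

-2*exp(-1) + 2*exp(-4) + 4*log(2)

An antiderivative is F(w) = 2*log(w) + 2*exp(-w).
Then F(4) - F(1) = (2*exp(-4) + 4*log(2)) - (2*exp(-1)) = -2*exp(-1) + 2*exp(-4) + 4*log(2).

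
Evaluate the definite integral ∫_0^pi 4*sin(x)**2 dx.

2*pi

Use the identity sin^2(x) = (1 - cos(2*x))/2.
An antiderivative is F(x) = 2*x - sin(2*x).
Then F(pi) - F(0) = (2*pi) - (0) = 2*pi.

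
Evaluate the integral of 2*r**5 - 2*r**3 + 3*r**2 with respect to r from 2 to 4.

By the power rule, an antiderivative is F(r) = r**6/3 - r**4/2 + r**3.
Then F(4) - F(2) = (3904/3) - (64/3) = 1280.

1280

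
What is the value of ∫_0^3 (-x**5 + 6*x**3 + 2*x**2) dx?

18

By the power rule, an antiderivative is F(x) = -x**6/6 + 3*x**4/2 + 2*x**3/3.
Then F(3) - F(0) = (18) - (0) = 18.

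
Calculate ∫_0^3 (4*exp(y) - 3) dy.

An antiderivative is F(y) = -3*y + 4*exp(y).
Then F(3) - F(0) = (-9 + 4*exp(3)) - (4) = -13 + 4*exp(3).

-13 + 4*exp(3)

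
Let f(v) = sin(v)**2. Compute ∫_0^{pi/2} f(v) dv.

pi/4

Use the identity sin^2(v) = (1 - cos(2*v))/2.
An antiderivative is F(v) = v/2 - sin(2*v)/4.
Then F(pi/2) - F(0) = (pi/4) - (0) = pi/4.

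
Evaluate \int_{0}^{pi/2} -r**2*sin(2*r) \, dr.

Integrate by parts twice (u = r^2, dv = -sin(2*r) dr).
An antiderivative is F(r) = r**2*cos(2*r)/2 - r*sin(2*r)/2 - cos(2*r)/4.
Then F(pi/2) - F(0) = (1/4 - pi**2/8) - (-1/4) = 1/2 - pi**2/8.

1/2 - pi**2/8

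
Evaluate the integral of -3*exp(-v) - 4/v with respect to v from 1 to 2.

-4*log(2) - 3*exp(-1) + 3*exp(-2)

An antiderivative is F(v) = -4*log(v) + 3*exp(-v).
Then F(2) - F(1) = (-4*log(2) + 3*exp(-2)) - (3*exp(-1)) = -4*log(2) - 3*exp(-1) + 3*exp(-2).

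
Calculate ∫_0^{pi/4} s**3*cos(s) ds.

Integrate by parts 3 times (u = s^3, dv = cos(s) ds).
An antiderivative is F(s) = s**3*sin(s) + 3*s**2*cos(s) - 6*s*sin(s) - 6*cos(s).
Then F(pi/4) - F(0) = (sqrt(2)*(-384 - 96*pi + pi**3 + 12*pi**2)/128) - (-6) = -3*sqrt(2) - 3*sqrt(2)*pi/4 + sqrt(2)*pi**3/128 + 3*sqrt(2)*pi**2/32 + 6.

-3*sqrt(2) - 3*sqrt(2)*pi/4 + sqrt(2)*pi**3/128 + 3*sqrt(2)*pi**2/32 + 6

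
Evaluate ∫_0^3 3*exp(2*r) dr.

-3/2 + 3*exp(6)/2

An antiderivative is F(r) = 3*exp(2*r)/2.
Then F(3) - F(0) = (3*exp(6)/2) - (3/2) = -3/2 + 3*exp(6)/2.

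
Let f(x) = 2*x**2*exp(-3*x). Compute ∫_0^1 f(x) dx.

4/27 - 34*exp(-3)/27

Integrate by parts twice (u = x^2, dv = 2*exp(-3*x) dx).
An antiderivative is F(x) = (-18*x**2 - 12*x - 4)*exp(-3*x)/27.
Then F(1) - F(0) = (-34*exp(-3)/27) - (-4/27) = 4/27 - 34*exp(-3)/27.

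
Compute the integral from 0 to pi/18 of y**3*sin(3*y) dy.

-1/27 - sqrt(3)*pi**3/34992 + pi**2/1944 + sqrt(3)*pi/162

Integrate by parts 3 times (u = y^3, dv = sin(3*y) dy).
An antiderivative is F(y) = -y**3*cos(3*y)/3 + y**2*sin(3*y)/3 + 2*y*cos(3*y)/9 - 2*sin(3*y)/27.
Then F(pi/18) - F(0) = (-1/27 - sqrt(3)*pi**3/34992 + pi**2/1944 + sqrt(3)*pi/162) - (0) = -1/27 - sqrt(3)*pi**3/34992 + pi**2/1944 + sqrt(3)*pi/162.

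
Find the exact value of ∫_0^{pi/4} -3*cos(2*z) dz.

-3/2

An antiderivative is F(z) = -3*sin(2*z)/2.
Then F(pi/4) - F(0) = (-3/2) - (0) = -3/2.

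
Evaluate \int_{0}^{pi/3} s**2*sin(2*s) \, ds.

Integrate by parts twice (u = s^2, dv = sin(2*s) ds).
An antiderivative is F(s) = -s**2*cos(2*s)/2 + s*sin(2*s)/2 + cos(2*s)/4.
Then F(pi/3) - F(0) = (-1/8 + pi**2/36 + sqrt(3)*pi/12) - (1/4) = -3/8 + pi**2/36 + sqrt(3)*pi/12.

-3/8 + pi**2/36 + sqrt(3)*pi/12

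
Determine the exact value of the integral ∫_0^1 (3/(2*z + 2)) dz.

3*log(2)/2

An antiderivative is F(z) = 3*log(2*z + 2)/2.
Then F(1) - F(0) = (log(8)) - (3*log(2)/2) = 3*log(2)/2.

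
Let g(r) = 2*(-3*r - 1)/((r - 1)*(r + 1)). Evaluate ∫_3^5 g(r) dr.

-log(36)

Factor the denominator: r**2 - 1 = (r + 1)(r - 1).
Partial fractions: 2*(-3*r - 1)/((r - 1)*(r + 1)) = -2/(r + 1) - 4/(r - 1).
An antiderivative is F(r) = -4*log(r - 1) - 2*log(r + 1).
Then F(5) - F(3) = (-10*log(2) - 2*log(3)) - (-8*log(2)) = -log(36).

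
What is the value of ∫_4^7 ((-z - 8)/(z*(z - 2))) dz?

Factor the denominator: z**2 - 2*z = z(z - 2).
Partial fractions: (-z - 8)/(z*(z - 2)) = 4/z - 5/(z - 2).
An antiderivative is F(z) = 4*log(z) - 5*log(z - 2).
Then F(7) - F(4) = (-5*log(5) + 4*log(7)) - (log(8)) = -5*log(5) - 3*log(2) + 4*log(7).

-5*log(5) - 3*log(2) + 4*log(7)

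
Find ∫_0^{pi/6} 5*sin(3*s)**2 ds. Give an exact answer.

5*pi/12

Use the identity sin^2(3*s) = (1 - cos(6*s))/2.
An antiderivative is F(s) = 5*s/2 - 5*sin(6*s)/12.
Then F(pi/6) - F(0) = (5*pi/12) - (0) = 5*pi/12.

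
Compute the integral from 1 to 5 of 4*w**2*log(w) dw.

-496/9 + 500*log(5)/3

Integrate by parts once (u = ln w, dv = 4*w**2 dw).
An antiderivative is F(w) = 4*w**3*(3*log(w) - 1)/9.
Then F(5) - F(1) = (-500/9 + 500*log(5)/3) - (-4/9) = -496/9 + 500*log(5)/3.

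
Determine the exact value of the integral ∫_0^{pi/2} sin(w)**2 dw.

pi/4

Use the identity sin^2(w) = (1 - cos(2*w))/2.
An antiderivative is F(w) = w/2 - sin(2*w)/4.
Then F(pi/2) - F(0) = (pi/4) - (0) = pi/4.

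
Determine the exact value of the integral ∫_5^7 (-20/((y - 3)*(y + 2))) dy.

-4*log(7) - 4*log(2) + 8*log(3)

Factor the denominator: y**2 - y - 6 = (y + 2)(y - 3).
Partial fractions: -20/((y - 3)*(y + 2)) = 4/(y + 2) - 4/(y - 3).
An antiderivative is F(y) = -4*log(y - 3) + 4*log(y + 2).
Then F(7) - F(5) = (-8*log(2) + 8*log(3)) - (-4*log(2) + 4*log(7)) = -4*log(7) - 4*log(2) + 8*log(3).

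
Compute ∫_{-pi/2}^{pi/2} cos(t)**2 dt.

pi/2

Use the identity cos^2(t) = (1 + cos(2*t))/2.
An antiderivative is F(t) = t/2 + sin(2*t)/4.
Then F(pi/2) - F(-pi/2) = (pi/4) - (-pi/4) = pi/2.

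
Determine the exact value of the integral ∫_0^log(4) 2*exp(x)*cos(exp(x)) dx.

-2*sin(1) + 2*sin(4)

Let u = exp(x), so du = exp(x) dx. When x = 0, u = 1; when x = log(4), u = 4.
The integral becomes 2·∫ cos(u) du from 1 to 4, with antiderivative 2*sin(u).
Back in x: F(x) = 2*sin(exp(x)).
Then F(log(4)) - F(0) = (2*sin(4)) - (2*sin(1)) = -2*sin(1) + 2*sin(4).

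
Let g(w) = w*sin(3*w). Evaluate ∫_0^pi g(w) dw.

Integrate by parts once (u = w, dv = sin(3*w) dw).
An antiderivative is F(w) = -w*cos(3*w)/3 + sin(3*w)/9.
Then F(pi) - F(0) = (pi/3) - (0) = pi/3.

pi/3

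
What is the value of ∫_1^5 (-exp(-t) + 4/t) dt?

An antiderivative is F(t) = 4*log(t) + exp(-t).
Then F(5) - F(1) = (exp(-5) + 4*log(5)) - (exp(-1)) = -exp(-1) + exp(-5) + 4*log(5).

-exp(-1) + exp(-5) + 4*log(5)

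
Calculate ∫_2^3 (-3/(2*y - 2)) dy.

An antiderivative is F(y) = -3*log(2*y - 2)/2.
Then F(3) - F(2) = (-log(8)) - (-3*log(2)/2) = -3*log(2)/2.

-3*log(2)/2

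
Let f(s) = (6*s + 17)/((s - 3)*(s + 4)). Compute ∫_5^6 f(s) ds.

Factor the denominator: s**2 + s - 12 = (s + 4)(s - 3).
Partial fractions: (6*s + 17)/((s - 3)*(s + 4)) = 1/(s + 4) + 5/(s - 3).
An antiderivative is F(s) = 5*log(s - 3) + log(s + 4).
Then F(6) - F(5) = (log(2) + log(5) + 5*log(3)) - (2*log(3) + 5*log(2)) = -4*log(2) + log(5) + 3*log(3).

-4*log(2) + log(5) + 3*log(3)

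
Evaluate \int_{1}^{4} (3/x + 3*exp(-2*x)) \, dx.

An antiderivative is F(x) = 3*log(x) - 3*exp(-2*x)/2.
Then F(4) - F(1) = (-3*exp(-8)/2 + 6*log(2)) - (-3*exp(-2)/2) = -3*exp(-8)/2 + 3*exp(-2)/2 + 6*log(2).

-3*exp(-8)/2 + 3*exp(-2)/2 + 6*log(2)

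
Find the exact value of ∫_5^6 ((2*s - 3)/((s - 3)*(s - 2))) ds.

Factor the denominator: s**2 - 5*s + 6 = (s - 2)(s - 3).
Partial fractions: (2*s - 3)/((s - 3)*(s - 2)) = -1/(s - 2) + 3/(s - 3).
An antiderivative is F(s) = 3*log(s - 3) - log(s - 2).
Then F(6) - F(5) = (log(27/4)) - (log(8/3)) = log(81/32).

log(81/32)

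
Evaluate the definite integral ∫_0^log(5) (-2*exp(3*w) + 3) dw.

An antiderivative is F(w) = -2*exp(3*w)/3 + 3*w.
Then F(log(5)) - F(0) = (-250/3 + 3*log(5)) - (-2/3) = -248/3 + 3*log(5).

-248/3 + 3*log(5)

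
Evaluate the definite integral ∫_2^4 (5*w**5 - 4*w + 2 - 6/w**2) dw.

By the power rule, an antiderivative is F(w) = 5*w**6/6 - 2*w**2 + 2*w + 6/w.
Then F(4) - F(2) = (20345/6) - (157/3) = 6677/2.

6677/2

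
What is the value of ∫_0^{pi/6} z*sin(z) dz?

-sqrt(3)*pi/12 + 1/2

Integrate by parts once (u = z, dv = sin(z) dz).
An antiderivative is F(z) = -z*cos(z) + sin(z).
Then F(pi/6) - F(0) = (-sqrt(3)*pi/12 + 1/2) - (0) = -sqrt(3)*pi/12 + 1/2.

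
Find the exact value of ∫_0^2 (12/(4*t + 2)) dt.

Let u = 4*t + 2, so du = 4 dt. When t = 0, u = 2; when t = 2, u = 10.
The integral becomes 3·∫ 1/u du from 2 to 10, with antiderivative 3*log(u).
Back in t: F(t) = 3*log(4*t + 2).
Then F(2) - F(0) = (3*log(2) + 3*log(5)) - (log(8)) = 3*log(5).

3*log(5)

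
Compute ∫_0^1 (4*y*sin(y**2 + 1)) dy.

Let u = y**2 + 1, so du = 2*y dy. When y = 0, u = 1; when y = 1, u = 2.
The integral becomes 2·∫ sin(u) du from 1 to 2, with antiderivative -2*cos(u).
Back in y: F(y) = -2*cos(y**2 + 1).
Then F(1) - F(0) = (-2*cos(2)) - (-2*cos(1)) = -2*cos(2) + 2*cos(1).

-2*cos(2) + 2*cos(1)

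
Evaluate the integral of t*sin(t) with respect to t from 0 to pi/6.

Integrate by parts once (u = t, dv = sin(t) dt).
An antiderivative is F(t) = -t*cos(t) + sin(t).
Then F(pi/6) - F(0) = (-sqrt(3)*pi/12 + 1/2) - (0) = -sqrt(3)*pi/12 + 1/2.

-sqrt(3)*pi/12 + 1/2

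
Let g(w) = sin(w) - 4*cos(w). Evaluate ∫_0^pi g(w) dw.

An antiderivative is F(w) = -4*sin(w) - cos(w).
Then F(pi) - F(0) = (1) - (-1) = 2.

2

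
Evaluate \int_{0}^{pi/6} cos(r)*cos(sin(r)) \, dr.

sin(1/2)

Let u = sin(r), so du = cos(r) dr. When r = 0, u = 0; when r = pi/6, u = 1/2.
The integral becomes ∫ cos(u) du from 0 to 1/2, with antiderivative sin(u).
Back in r: F(r) = sin(sin(r)).
Then F(pi/6) - F(0) = (sin(1/2)) - (0) = sin(1/2).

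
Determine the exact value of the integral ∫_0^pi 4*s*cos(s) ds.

Integrate by parts once (u = s, dv = 4*cos(s) ds).
An antiderivative is F(s) = 4*s*sin(s) + 4*cos(s).
Then F(pi) - F(0) = (-4) - (4) = -8.

-8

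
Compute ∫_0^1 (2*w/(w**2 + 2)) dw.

Let u = w**2 + 2, so du = 2*w dw. When w = 0, u = 2; when w = 1, u = 3.
The integral becomes ∫ 1/u du from 2 to 3, with antiderivative log(u).
Back in w: F(w) = log(w**2 + 2).
Then F(1) - F(0) = (log(3)) - (log(2)) = log(3/2).

log(3/2)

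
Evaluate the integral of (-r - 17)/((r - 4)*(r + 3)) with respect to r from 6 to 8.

Factor the denominator: r**2 - r - 12 = (r + 3)(r - 4).
Partial fractions: (-r - 17)/((r - 4)*(r + 3)) = 2/(r + 3) - 3/(r - 4).
An antiderivative is F(r) = -3*log(r - 4) + 2*log(r + 3).
Then F(8) - F(6) = (-6*log(2) + 2*log(11)) - (log(81/8)) = -4*log(3) - 3*log(2) + 2*log(11).

-4*log(3) - 3*log(2) + 2*log(11)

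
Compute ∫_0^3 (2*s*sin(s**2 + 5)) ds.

Let u = s**2 + 5, so du = 2*s ds. When s = 0, u = 5; when s = 3, u = 14.
The integral becomes ∫ sin(u) du from 5 to 14, with antiderivative -cos(u).
Back in s: F(s) = -cos(s**2 + 5).
Then F(3) - F(0) = (-cos(14)) - (-cos(5)) = -cos(14) + cos(5).

-cos(14) + cos(5)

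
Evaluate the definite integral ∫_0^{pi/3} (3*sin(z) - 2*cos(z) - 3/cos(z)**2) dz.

An antiderivative is F(z) = -2*sin(z) - 3*cos(z) - 3*tan(z).
Then F(pi/3) - F(0) = (-4*sqrt(3) - 3/2) - (-3) = 3/2 - 4*sqrt(3).

3/2 - 4*sqrt(3)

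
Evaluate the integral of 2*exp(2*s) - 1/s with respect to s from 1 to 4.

An antiderivative is F(s) = exp(2*s) - log(s).
Then F(4) - F(1) = (-log(4) + exp(8)) - (exp(2)) = -exp(2) - log(4) + exp(8).

-exp(2) - log(4) + exp(8)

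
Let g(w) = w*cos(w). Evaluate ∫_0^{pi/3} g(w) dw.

-1/2 + sqrt(3)*pi/6

Integrate by parts once (u = w, dv = cos(w) dw).
An antiderivative is F(w) = w*sin(w) + cos(w).
Then F(pi/3) - F(0) = (1/2 + sqrt(3)*pi/6) - (1) = -1/2 + sqrt(3)*pi/6.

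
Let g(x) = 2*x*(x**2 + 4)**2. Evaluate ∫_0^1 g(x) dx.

Let u = x**2 + 4, so du = 2*x dx. When x = 0, u = 4; when x = 1, u = 5.
The integral becomes ∫ u**2 du from 4 to 5, with antiderivative u**3/3.
Back in x: F(x) = (x**2 + 4)**3/3.
Then F(1) - F(0) = (125/3) - (64/3) = 61/3.

61/3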